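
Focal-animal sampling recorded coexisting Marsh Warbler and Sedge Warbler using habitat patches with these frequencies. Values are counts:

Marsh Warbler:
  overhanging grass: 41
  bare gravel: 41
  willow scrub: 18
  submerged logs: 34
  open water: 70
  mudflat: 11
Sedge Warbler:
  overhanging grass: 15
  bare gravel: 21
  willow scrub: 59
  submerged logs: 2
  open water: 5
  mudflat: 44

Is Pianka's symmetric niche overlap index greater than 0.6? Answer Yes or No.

Proportions for Marsh Warbler (n=215): 41/215=0.1907, 41/215=0.1907, 18/215=0.0837, 34/215=0.1581, 70/215=0.3256, 11/215=0.0512
Proportions for Sedge Warbler (n=146): 15/146=0.1027, 21/146=0.1438, 59/146=0.4041, 2/146=0.0137, 5/146=0.0342, 44/146=0.3014
Σ p₁ᵢp₂ᵢ = 0.019585 + 0.027423 + 0.033823 + 0.002166 + 0.011136 + 0.015432 = 0.109565
Σp_1ᵢ² = 0.1907² + 0.1907² + 0.0837² + 0.1581² + 0.3256² + 0.0512² = 0.036366 + 0.036366 + 0.007006 + 0.024996 + 0.106015 + 0.002621 = 0.213370
Σp_2ᵢ² = 0.1027² + 0.1438² + 0.4041² + 0.0137² + 0.0342² + 0.3014² = 0.010547 + 0.020678 + 0.163297 + 0.000188 + 0.001170 + 0.090842 = 0.286722
O = 0.109565 / √(0.213370 × 0.286722) = 0.109565 / 0.2473416 = 0.4430
O = 0.4430 < 0.6 → No.

No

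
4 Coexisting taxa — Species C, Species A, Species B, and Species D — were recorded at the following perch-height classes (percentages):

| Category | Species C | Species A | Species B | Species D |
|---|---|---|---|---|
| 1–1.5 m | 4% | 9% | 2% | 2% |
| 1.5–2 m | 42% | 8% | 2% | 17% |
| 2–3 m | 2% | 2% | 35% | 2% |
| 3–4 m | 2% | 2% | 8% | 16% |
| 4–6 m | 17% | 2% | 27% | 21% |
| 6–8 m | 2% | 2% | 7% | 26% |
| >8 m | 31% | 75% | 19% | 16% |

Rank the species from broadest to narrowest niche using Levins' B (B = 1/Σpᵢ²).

Species D > Species B > Species C > Species A

Convert percentages to proportions (divide by 100).
Σp_Cᵢ² = 0.04² + 0.42² + 0.02² + 0.02² + 0.17² + 0.02² + 0.31² = 0.0016 + 0.1764 + 0.0004 + 0.0004 + 0.0289 + 0.0004 + 0.0961 = 0.3042
B_C = 1 / 0.3042 = 3.2873
Σp_Aᵢ² = 0.09² + 0.08² + 0.02² + 0.02² + 0.02² + 0.02² + 0.75² = 0.0081 + 0.0064 + 0.0004 + 0.0004 + 0.0004 + 0.0004 + 0.5625 = 0.5786
B_A = 1 / 0.5786 = 1.7283
Σp_Bᵢ² = 0.02² + 0.02² + 0.35² + 0.08² + 0.27² + 0.07² + 0.19² = 0.0004 + 0.0004 + 0.1225 + 0.0064 + 0.0729 + 0.0049 + 0.0361 = 0.2436
B_B = 1 / 0.2436 = 4.1051
Σp_Dᵢ² = 0.02² + 0.17² + 0.02² + 0.16² + 0.21² + 0.26² + 0.16² = 0.0004 + 0.0289 + 0.0004 + 0.0256 + 0.0441 + 0.0676 + 0.0256 = 0.1926
B_D = 1 / 0.1926 = 5.1921
Ranking by B (broadest → narrowest): Species D (5.19) > Species B (4.11) > Species C (3.29) > Species A (1.73)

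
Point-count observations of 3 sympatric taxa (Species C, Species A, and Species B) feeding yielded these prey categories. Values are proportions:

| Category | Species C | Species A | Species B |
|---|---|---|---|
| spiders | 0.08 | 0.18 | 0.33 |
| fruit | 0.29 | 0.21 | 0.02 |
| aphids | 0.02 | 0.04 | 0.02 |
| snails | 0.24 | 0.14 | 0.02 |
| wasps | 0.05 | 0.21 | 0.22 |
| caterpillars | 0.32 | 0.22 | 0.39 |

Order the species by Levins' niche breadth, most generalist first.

Σp_Cᵢ² = 0.08² + 0.29² + 0.02² + 0.24² + 0.05² + 0.32² = 0.0064 + 0.0841 + 0.0004 + 0.0576 + 0.0025 + 0.1024 = 0.2534
B_C = 1 / 0.2534 = 3.9463
Σp_Aᵢ² = 0.18² + 0.21² + 0.04² + 0.14² + 0.21² + 0.22² = 0.0324 + 0.0441 + 0.0016 + 0.0196 + 0.0441 + 0.0484 = 0.1902
B_A = 1 / 0.1902 = 5.2576
Σp_Bᵢ² = 0.33² + 0.02² + 0.02² + 0.02² + 0.22² + 0.39² = 0.1089 + 0.0004 + 0.0004 + 0.0004 + 0.0484 + 0.1521 = 0.3106
B_B = 1 / 0.3106 = 3.2196
Ranking by B (broadest → narrowest): Species A (5.26) > Species C (3.95) > Species B (3.22)

Species A > Species C > Species B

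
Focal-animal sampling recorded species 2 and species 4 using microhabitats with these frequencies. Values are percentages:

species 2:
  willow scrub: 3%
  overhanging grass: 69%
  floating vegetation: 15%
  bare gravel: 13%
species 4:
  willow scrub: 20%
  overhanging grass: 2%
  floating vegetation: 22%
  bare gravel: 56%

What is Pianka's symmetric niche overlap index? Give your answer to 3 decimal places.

0.276

Convert percentages to proportions (divide by 100).
Σ p₁ᵢp₂ᵢ = 0.0060 + 0.0138 + 0.0330 + 0.0728 = 0.1256
Σp_1ᵢ² = 0.03² + 0.69² + 0.15² + 0.13² = 0.0009 + 0.4761 + 0.0225 + 0.0169 = 0.5164
Σp_2ᵢ² = 0.20² + 0.02² + 0.22² + 0.56² = 0.0400 + 0.0004 + 0.0484 + 0.3136 = 0.4024
O = 0.1256 / √(0.5164 × 0.4024) = 0.1256 / 0.455850 = 0.27553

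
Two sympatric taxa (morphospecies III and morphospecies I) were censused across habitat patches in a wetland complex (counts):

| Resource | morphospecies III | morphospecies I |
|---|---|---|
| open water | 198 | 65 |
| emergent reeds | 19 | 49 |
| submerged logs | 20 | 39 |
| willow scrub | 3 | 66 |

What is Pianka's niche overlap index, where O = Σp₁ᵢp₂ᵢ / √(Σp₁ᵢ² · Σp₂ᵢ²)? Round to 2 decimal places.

Proportions for morphospecies III (n=240): 198/240=0.8250, 19/240=0.0792, 20/240=0.0833, 3/240=0.0125
Proportions for morphospecies I (n=219): 65/219=0.2968, 49/219=0.2237, 39/219=0.1781, 66/219=0.3014
Σ p₁ᵢp₂ᵢ = 0.244860 + 0.017717 + 0.014836 + 0.003768 = 0.281181
Σp_1ᵢ² = 0.8250² + 0.0792² + 0.0833² + 0.0125² = 0.680625 + 0.006273 + 0.006939 + 0.000156 = 0.693993
Σp_2ᵢ² = 0.2968² + 0.2237² + 0.1781² + 0.3014² = 0.088090 + 0.050042 + 0.031720 + 0.090842 = 0.260694
O = 0.281181 / √(0.693993 × 0.260694) = 0.281181 / 0.4253467 = 0.6611

0.66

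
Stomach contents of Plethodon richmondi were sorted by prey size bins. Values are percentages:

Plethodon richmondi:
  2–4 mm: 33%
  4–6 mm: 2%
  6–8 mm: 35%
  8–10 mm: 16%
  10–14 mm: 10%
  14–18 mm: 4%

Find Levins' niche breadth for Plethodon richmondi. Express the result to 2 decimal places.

Convert percentages to proportions (divide by 100).
Σpᵢ² = 0.33² + 0.02² + 0.35² + 0.16² + 0.10² + 0.04² = 0.1089 + 0.0004 + 0.1225 + 0.0256 + 0.0100 + 0.0016 = 0.2690
B = 1 / 0.2690 = 3.7175

3.72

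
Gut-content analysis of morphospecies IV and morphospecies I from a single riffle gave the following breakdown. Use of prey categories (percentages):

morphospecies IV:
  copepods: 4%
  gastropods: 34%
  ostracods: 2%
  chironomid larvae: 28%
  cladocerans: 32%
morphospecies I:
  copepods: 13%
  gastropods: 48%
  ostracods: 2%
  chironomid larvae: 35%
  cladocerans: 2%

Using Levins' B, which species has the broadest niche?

Convert percentages to proportions (divide by 100).
Σp_IVᵢ² = 0.04² + 0.34² + 0.02² + 0.28² + 0.32² = 0.0016 + 0.1156 + 0.0004 + 0.0784 + 0.1024 = 0.2984
B_IV = 1 / 0.2984 = 3.3512
Σp_Iᵢ² = 0.13² + 0.48² + 0.02² + 0.35² + 0.02² = 0.0169 + 0.2304 + 0.0004 + 0.1225 + 0.0004 = 0.3706
B_I = 1 / 0.3706 = 2.6983
Highest B → broadest niche (most generalist): morphospecies IV (B = 3.35).

morphospecies IV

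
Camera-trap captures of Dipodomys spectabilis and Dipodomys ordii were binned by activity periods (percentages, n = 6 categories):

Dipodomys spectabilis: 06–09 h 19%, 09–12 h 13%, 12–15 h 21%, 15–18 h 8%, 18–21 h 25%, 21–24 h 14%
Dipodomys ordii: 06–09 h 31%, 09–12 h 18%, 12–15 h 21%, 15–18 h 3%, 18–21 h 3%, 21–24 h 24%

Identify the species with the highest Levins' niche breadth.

Dipodomys spectabilis

Convert percentages to proportions (divide by 100).
Σp_specᵢ² = 0.19² + 0.13² + 0.21² + 0.08² + 0.25² + 0.14² = 0.0361 + 0.0169 + 0.0441 + 0.0064 + 0.0625 + 0.0196 = 0.1856
B_spec = 1 / 0.1856 = 5.3879
Σp_ordiᵢ² = 0.31² + 0.18² + 0.21² + 0.03² + 0.03² + 0.24² = 0.0961 + 0.0324 + 0.0441 + 0.0009 + 0.0009 + 0.0576 = 0.2320
B_ordi = 1 / 0.2320 = 4.3103
Highest B → broadest niche (most generalist): Dipodomys spectabilis (B = 5.39).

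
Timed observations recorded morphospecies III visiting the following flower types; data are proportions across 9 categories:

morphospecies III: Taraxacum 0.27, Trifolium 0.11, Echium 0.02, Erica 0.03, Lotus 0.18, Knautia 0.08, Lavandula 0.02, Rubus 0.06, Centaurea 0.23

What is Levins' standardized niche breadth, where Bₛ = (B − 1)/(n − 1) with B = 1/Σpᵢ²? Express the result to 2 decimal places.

Σpᵢ² = 0.27² + 0.11² + 0.02² + 0.03² + 0.18² + 0.08² + 0.02² + 0.06² + 0.23² = 0.0729 + 0.0121 + 0.0004 + 0.0009 + 0.0324 + 0.0064 + 0.0004 + 0.0036 + 0.0529 = 0.1820
B = 1 / 0.1820 = 5.4945
Bₛ = (B − 1)/(n − 1) = (5.4945 − 1)/(9 − 1) = 4.4945/8 = 0.5618

0.56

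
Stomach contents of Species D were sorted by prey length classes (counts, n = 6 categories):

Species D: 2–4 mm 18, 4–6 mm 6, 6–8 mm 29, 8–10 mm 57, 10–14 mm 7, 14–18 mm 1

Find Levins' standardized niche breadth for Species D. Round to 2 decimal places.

Proportions for Species D (n=118): 18/118=0.1525, 6/118=0.0508, 29/118=0.2458, 57/118=0.4831, 7/118=0.0593, 1/118=0.0085
Σpᵢ² = 0.1525² + 0.0508² + 0.2458² + 0.4831² + 0.0593² + 0.0085² = 0.023256 + 0.002581 + 0.060418 + 0.233386 + 0.003516 + 0.000072 = 0.323229
B = 1 / 0.323229 = 3.0938
Bₛ = (B − 1)/(n − 1) = (3.0938 − 1)/(6 − 1) = 2.0938/5 = 0.4188

0.42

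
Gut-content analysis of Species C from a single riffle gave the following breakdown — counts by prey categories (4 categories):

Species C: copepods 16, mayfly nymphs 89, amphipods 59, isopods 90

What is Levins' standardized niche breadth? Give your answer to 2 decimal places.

Proportions for Species C (n=254): 16/254=0.0630, 89/254=0.3504, 59/254=0.2323, 90/254=0.3543
Σpᵢ² = 0.0630² + 0.3504² + 0.2323² + 0.3543² = 0.003969 + 0.122780 + 0.053963 + 0.125528 = 0.306240
B = 1 / 0.306240 = 3.2654
Bₛ = (B − 1)/(n − 1) = (3.2654 − 1)/(4 − 1) = 2.2654/3 = 0.7551

0.76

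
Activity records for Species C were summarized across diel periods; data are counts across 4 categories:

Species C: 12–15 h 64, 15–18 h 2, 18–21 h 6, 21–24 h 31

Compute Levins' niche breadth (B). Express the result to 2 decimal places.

Proportions for Species C (n=103): 64/103=0.6214, 2/103=0.0194, 6/103=0.0583, 31/103=0.3010
Σpᵢ² = 0.6214² + 0.0194² + 0.0583² + 0.3010² = 0.386138 + 0.000376 + 0.003399 + 0.090601 = 0.480514
B = 1 / 0.480514 = 2.0811

2.08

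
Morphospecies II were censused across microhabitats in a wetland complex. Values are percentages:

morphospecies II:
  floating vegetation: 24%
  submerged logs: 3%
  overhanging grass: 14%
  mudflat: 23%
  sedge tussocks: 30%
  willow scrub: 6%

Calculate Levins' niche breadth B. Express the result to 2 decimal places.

Convert percentages to proportions (divide by 100).
Σpᵢ² = 0.24² + 0.03² + 0.14² + 0.23² + 0.30² + 0.06² = 0.0576 + 0.0009 + 0.0196 + 0.0529 + 0.0900 + 0.0036 = 0.2246
B = 1 / 0.2246 = 4.4524

4.45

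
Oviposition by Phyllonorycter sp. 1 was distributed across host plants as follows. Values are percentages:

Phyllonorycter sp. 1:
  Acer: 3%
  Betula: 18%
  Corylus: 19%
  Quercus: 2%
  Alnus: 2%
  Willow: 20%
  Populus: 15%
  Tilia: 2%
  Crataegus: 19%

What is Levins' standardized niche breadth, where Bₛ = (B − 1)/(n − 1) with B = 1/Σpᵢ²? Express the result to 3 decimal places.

Convert percentages to proportions (divide by 100).
Σpᵢ² = 0.03² + 0.18² + 0.19² + 0.02² + 0.02² + 0.20² + 0.15² + 0.02² + 0.19² = 0.0009 + 0.0324 + 0.0361 + 0.0004 + 0.0004 + 0.0400 + 0.0225 + 0.0004 + 0.0361 = 0.1692
B = 1 / 0.1692 = 5.91017
Bₛ = (B − 1)/(n − 1) = (5.91017 − 1)/(9 − 1) = 4.91017/8 = 0.61377

0.614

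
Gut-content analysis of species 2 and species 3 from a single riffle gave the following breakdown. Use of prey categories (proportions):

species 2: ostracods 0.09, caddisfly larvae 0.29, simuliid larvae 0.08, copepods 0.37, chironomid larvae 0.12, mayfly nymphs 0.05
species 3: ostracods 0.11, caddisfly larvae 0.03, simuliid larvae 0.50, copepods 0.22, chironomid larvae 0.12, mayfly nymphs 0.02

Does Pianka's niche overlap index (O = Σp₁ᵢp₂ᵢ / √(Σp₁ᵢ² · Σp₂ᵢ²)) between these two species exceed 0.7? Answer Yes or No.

Σ p₁ᵢp₂ᵢ = 0.0099 + 0.0087 + 0.0400 + 0.0814 + 0.0144 + 0.0010 = 0.1554
Σp_1ᵢ² = 0.09² + 0.29² + 0.08² + 0.37² + 0.12² + 0.05² = 0.0081 + 0.0841 + 0.0064 + 0.1369 + 0.0144 + 0.0025 = 0.2524
Σp_2ᵢ² = 0.11² + 0.03² + 0.50² + 0.22² + 0.12² + 0.02² = 0.0121 + 0.0009 + 0.2500 + 0.0484 + 0.0144 + 0.0004 = 0.3262
O = 0.1554 / √(0.2524 × 0.3262) = 0.1554 / 0.28694 = 0.5416
O = 0.5416 < 0.7 → No.

No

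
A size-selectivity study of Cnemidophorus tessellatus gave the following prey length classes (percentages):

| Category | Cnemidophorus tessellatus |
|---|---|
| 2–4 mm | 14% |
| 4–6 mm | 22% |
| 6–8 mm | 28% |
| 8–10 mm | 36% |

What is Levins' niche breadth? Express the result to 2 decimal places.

3.62

Convert percentages to proportions (divide by 100).
Σpᵢ² = 0.14² + 0.22² + 0.28² + 0.36² = 0.0196 + 0.0484 + 0.0784 + 0.1296 = 0.2760
B = 1 / 0.2760 = 3.6232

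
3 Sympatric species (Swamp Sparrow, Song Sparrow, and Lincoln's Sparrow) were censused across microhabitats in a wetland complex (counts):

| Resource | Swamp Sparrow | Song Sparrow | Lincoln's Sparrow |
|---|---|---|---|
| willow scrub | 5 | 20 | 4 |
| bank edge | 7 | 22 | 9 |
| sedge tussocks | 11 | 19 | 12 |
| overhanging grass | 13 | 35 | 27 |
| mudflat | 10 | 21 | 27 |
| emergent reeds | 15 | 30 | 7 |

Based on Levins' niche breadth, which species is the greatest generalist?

Song Sparrow

Proportions for Swamp Sparrow (n=61): 5/61=0.0820, 7/61=0.1148, 11/61=0.1803, 13/61=0.2131, 10/61=0.1639, 15/61=0.2459
Proportions for Song Sparrow (n=147): 20/147=0.1361, 22/147=0.1497, 19/147=0.1293, 35/147=0.2381, 21/147=0.1429, 30/147=0.2041
Proportions for Lincoln's Sparrow (n=86): 4/86=0.0465, 9/86=0.1047, 12/86=0.1395, 27/86=0.3140, 27/86=0.3140, 7/86=0.0814
Σp_Swamᵢ² = 0.0820² + 0.1148² + 0.1803² + 0.2131² + 0.1639² + 0.2459² = 0.006724 + 0.013179 + 0.032508 + 0.045412 + 0.026863 + 0.060467 = 0.185153
B_Swam = 1 / 0.185153 = 5.4009
Σp_Songᵢ² = 0.1361² + 0.1497² + 0.1293² + 0.2381² + 0.1429² + 0.2041² = 0.018523 + 0.022410 + 0.016718 + 0.056692 + 0.020420 + 0.041657 = 0.176420
B_Song = 1 / 0.176420 = 5.6683
Σp_Lincᵢ² = 0.0465² + 0.1047² + 0.1395² + 0.3140² + 0.3140² + 0.0814² = 0.002162 + 0.010962 + 0.019460 + 0.098596 + 0.098596 + 0.006626 = 0.236402
B_Linc = 1 / 0.236402 = 4.2301
Highest B → broadest niche (most generalist): Song Sparrow (B = 5.67).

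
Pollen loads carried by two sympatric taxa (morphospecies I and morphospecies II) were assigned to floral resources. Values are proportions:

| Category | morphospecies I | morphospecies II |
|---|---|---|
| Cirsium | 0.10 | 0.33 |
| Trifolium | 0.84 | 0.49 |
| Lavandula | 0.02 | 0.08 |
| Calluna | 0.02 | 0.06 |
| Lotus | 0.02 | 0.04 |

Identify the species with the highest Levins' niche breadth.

Σp_Iᵢ² = 0.10² + 0.84² + 0.02² + 0.02² + 0.02² = 0.0100 + 0.7056 + 0.0004 + 0.0004 + 0.0004 = 0.7168
B_I = 1 / 0.7168 = 1.3951
Σp_IIᵢ² = 0.33² + 0.49² + 0.08² + 0.06² + 0.04² = 0.1089 + 0.2401 + 0.0064 + 0.0036 + 0.0016 = 0.3606
B_II = 1 / 0.3606 = 2.7732
Highest B → broadest niche (most generalist): morphospecies II (B = 2.77).

morphospecies II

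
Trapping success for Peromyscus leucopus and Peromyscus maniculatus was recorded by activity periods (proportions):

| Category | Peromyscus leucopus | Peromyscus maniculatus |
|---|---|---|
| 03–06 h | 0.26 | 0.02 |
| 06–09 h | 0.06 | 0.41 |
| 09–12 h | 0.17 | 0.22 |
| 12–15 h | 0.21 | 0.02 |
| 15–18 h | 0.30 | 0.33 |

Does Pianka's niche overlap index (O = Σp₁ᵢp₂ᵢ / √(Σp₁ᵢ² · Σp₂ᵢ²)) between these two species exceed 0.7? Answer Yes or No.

No

Σ p₁ᵢp₂ᵢ = 0.0052 + 0.0246 + 0.0374 + 0.0042 + 0.0990 = 0.1704
Σp_1ᵢ² = 0.26² + 0.06² + 0.17² + 0.21² + 0.30² = 0.0676 + 0.0036 + 0.0289 + 0.0441 + 0.0900 = 0.2342
Σp_2ᵢ² = 0.02² + 0.41² + 0.22² + 0.02² + 0.33² = 0.0004 + 0.1681 + 0.0484 + 0.0004 + 0.1089 = 0.3262
O = 0.1704 / √(0.2342 × 0.3262) = 0.1704 / 0.27640 = 0.6165
O = 0.6165 < 0.7 → No.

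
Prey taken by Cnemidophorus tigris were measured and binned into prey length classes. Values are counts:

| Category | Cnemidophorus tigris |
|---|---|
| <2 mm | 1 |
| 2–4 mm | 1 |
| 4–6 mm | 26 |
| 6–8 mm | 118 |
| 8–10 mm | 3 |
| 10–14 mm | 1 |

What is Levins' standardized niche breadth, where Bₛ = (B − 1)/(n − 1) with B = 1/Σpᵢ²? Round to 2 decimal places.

Proportions for Cnemidophorus tigris (n=150): 1/150=0.0067, 1/150=0.0067, 26/150=0.1733, 118/150=0.7867, 3/150=0.0200, 1/150=0.0067
Σpᵢ² = 0.0067² + 0.0067² + 0.1733² + 0.7867² + 0.0200² + 0.0067² = 0.000045 + 0.000045 + 0.030033 + 0.618897 + 0.000400 + 0.000045 = 0.649465
B = 1 / 0.649465 = 1.5397
Bₛ = (B − 1)/(n − 1) = (1.5397 − 1)/(6 − 1) = 0.5397/5 = 0.1079

0.11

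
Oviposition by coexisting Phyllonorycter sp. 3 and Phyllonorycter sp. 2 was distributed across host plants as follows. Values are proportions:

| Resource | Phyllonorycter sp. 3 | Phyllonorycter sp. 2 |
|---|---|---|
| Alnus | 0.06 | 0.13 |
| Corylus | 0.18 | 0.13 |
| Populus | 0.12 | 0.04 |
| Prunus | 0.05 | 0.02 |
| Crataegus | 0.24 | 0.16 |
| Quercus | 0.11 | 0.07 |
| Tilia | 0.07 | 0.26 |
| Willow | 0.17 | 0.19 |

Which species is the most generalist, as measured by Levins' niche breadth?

Phyllonorycter sp. 3

Σp_3ᵢ² = 0.06² + 0.18² + 0.12² + 0.05² + 0.24² + 0.11² + 0.07² + 0.17² = 0.0036 + 0.0324 + 0.0144 + 0.0025 + 0.0576 + 0.0121 + 0.0049 + 0.0289 = 0.1564
B_3 = 1 / 0.1564 = 6.3939
Σp_2ᵢ² = 0.13² + 0.13² + 0.04² + 0.02² + 0.16² + 0.07² + 0.26² + 0.19² = 0.0169 + 0.0169 + 0.0016 + 0.0004 + 0.0256 + 0.0049 + 0.0676 + 0.0361 = 0.1700
B_2 = 1 / 0.1700 = 5.8824
Highest B → broadest niche (most generalist): Phyllonorycter sp. 3 (B = 6.39).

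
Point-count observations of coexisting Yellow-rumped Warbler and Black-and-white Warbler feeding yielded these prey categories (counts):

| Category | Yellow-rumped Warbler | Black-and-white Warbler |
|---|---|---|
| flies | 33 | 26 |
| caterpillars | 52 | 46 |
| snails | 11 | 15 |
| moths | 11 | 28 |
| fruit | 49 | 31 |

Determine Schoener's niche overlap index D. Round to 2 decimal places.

Proportions for Yellow-rumped Warbler (n=156): 33/156=0.2115, 52/156=0.3333, 11/156=0.0705, 11/156=0.0705, 49/156=0.3141
Proportions for Black-and-white Warbler (n=146): 26/146=0.1781, 46/146=0.3151, 15/146=0.1027, 28/146=0.1918, 31/146=0.2123
Σ|p₁ᵢ − p₂ᵢ| = 0.0334 + 0.0182 + 0.0322 + 0.1213 + 0.1018 = 0.3069
D = 1 − ½ × 0.3069 = 1 − 0.15345 = 0.84655

0.85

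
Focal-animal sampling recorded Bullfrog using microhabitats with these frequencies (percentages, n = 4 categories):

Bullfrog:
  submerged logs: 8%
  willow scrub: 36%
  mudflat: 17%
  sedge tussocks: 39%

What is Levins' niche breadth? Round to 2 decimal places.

Convert percentages to proportions (divide by 100).
Σpᵢ² = 0.08² + 0.36² + 0.17² + 0.39² = 0.0064 + 0.1296 + 0.0289 + 0.1521 = 0.3170
B = 1 / 0.3170 = 3.1546

3.15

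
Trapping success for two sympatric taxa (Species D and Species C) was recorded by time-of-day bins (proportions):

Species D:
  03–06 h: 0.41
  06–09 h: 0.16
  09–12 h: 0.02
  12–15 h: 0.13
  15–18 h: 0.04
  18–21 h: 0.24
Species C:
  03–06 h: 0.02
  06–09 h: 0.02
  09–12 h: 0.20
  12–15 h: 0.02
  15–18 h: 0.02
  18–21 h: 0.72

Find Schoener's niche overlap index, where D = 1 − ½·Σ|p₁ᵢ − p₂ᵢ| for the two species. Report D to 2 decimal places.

0.34

Σ|p₁ᵢ − p₂ᵢ| = 0.39 + 0.14 + 0.18 + 0.11 + 0.02 + 0.48 = 1.32
D = 1 − ½ × 1.32 = 1 − 0.660 = 0.3400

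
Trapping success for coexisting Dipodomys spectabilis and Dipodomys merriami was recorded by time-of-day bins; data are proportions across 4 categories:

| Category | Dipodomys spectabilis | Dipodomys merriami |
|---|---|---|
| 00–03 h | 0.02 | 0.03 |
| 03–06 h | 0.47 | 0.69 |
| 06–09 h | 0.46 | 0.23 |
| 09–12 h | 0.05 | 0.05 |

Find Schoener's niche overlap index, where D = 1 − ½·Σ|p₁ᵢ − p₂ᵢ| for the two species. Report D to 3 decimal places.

0.770

Σ|p₁ᵢ − p₂ᵢ| = 0.01 + 0.22 + 0.23 + 0.00 = 0.46
D = 1 − ½ × 0.46 = 1 − 0.230 = 0.77000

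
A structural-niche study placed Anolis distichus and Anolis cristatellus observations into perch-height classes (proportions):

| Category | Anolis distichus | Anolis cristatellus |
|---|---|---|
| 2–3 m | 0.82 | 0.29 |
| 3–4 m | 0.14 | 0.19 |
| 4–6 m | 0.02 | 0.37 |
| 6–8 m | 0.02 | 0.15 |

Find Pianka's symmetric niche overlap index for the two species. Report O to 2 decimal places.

0.62

Σ p₁ᵢp₂ᵢ = 0.2378 + 0.0266 + 0.0074 + 0.0030 = 0.2748
Σp_1ᵢ² = 0.82² + 0.14² + 0.02² + 0.02² = 0.6724 + 0.0196 + 0.0004 + 0.0004 = 0.6928
Σp_2ᵢ² = 0.29² + 0.19² + 0.37² + 0.15² = 0.0841 + 0.0361 + 0.1369 + 0.0225 = 0.2796
O = 0.2748 / √(0.6928 × 0.2796) = 0.2748 / 0.44012 = 0.6244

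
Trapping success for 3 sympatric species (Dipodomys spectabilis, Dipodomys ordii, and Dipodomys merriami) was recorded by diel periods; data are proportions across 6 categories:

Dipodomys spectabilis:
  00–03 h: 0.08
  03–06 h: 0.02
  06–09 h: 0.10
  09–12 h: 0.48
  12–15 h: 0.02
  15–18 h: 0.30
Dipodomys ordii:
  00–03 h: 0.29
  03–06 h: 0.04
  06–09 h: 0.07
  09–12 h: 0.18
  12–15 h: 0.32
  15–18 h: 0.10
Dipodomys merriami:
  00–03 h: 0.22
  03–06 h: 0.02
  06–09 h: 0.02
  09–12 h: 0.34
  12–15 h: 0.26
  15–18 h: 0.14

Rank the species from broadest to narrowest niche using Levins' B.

Dipodomys ordii > Dipodomys merriami > Dipodomys spectabilis

Σp_specᵢ² = 0.08² + 0.02² + 0.10² + 0.48² + 0.02² + 0.30² = 0.0064 + 0.0004 + 0.0100 + 0.2304 + 0.0004 + 0.0900 = 0.3376
B_spec = 1 / 0.3376 = 2.9621
Σp_ordiᵢ² = 0.29² + 0.04² + 0.07² + 0.18² + 0.32² + 0.10² = 0.0841 + 0.0016 + 0.0049 + 0.0324 + 0.1024 + 0.0100 = 0.2354
B_ordi = 1 / 0.2354 = 4.2481
Σp_merrᵢ² = 0.22² + 0.02² + 0.02² + 0.34² + 0.26² + 0.14² = 0.0484 + 0.0004 + 0.0004 + 0.1156 + 0.0676 + 0.0196 = 0.2520
B_merr = 1 / 0.2520 = 3.9683
Ranking by B (broadest → narrowest): Dipodomys ordii (4.25) > Dipodomys merriami (3.97) > Dipodomys spectabilis (2.96)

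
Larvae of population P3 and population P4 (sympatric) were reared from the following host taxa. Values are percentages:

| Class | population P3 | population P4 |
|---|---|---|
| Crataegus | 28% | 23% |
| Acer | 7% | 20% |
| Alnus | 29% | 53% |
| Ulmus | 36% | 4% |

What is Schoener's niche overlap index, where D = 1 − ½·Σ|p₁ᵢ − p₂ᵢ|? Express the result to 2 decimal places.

Convert percentages to proportions (divide by 100).
Σ|p₁ᵢ − p₂ᵢ| = 0.05 + 0.13 + 0.24 + 0.32 = 0.74
D = 1 − ½ × 0.74 = 1 − 0.370 = 0.6300

0.63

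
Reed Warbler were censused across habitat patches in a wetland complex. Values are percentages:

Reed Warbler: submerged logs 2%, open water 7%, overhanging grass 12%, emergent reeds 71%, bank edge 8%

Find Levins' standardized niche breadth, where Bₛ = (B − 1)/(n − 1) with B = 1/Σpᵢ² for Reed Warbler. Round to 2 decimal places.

Convert percentages to proportions (divide by 100).
Σpᵢ² = 0.02² + 0.07² + 0.12² + 0.71² + 0.08² = 0.0004 + 0.0049 + 0.0144 + 0.5041 + 0.0064 = 0.5302
B = 1 / 0.5302 = 1.8861
Bₛ = (B − 1)/(n − 1) = (1.8861 − 1)/(5 − 1) = 0.8861/4 = 0.2215

0.22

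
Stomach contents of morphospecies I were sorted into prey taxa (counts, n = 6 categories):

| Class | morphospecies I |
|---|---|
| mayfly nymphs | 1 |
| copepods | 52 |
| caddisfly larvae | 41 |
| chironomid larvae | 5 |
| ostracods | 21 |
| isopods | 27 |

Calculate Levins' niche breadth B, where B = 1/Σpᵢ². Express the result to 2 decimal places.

3.87

Proportions for morphospecies I (n=147): 1/147=0.0068, 52/147=0.3537, 41/147=0.2789, 5/147=0.0340, 21/147=0.1429, 27/147=0.1837
Σpᵢ² = 0.0068² + 0.3537² + 0.2789² + 0.0340² + 0.1429² + 0.1837² = 0.000046 + 0.125104 + 0.077785 + 0.001156 + 0.020420 + 0.033746 = 0.258257
B = 1 / 0.258257 = 3.8721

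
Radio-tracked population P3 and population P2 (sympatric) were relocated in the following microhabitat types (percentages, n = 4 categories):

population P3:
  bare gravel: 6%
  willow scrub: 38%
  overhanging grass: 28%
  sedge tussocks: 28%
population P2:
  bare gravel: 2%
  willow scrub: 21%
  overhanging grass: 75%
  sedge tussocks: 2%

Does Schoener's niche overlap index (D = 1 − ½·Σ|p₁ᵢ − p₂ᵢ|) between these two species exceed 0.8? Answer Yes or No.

Convert percentages to proportions (divide by 100).
Σ|p₁ᵢ − p₂ᵢ| = 0.04 + 0.17 + 0.47 + 0.26 = 0.94
D = 1 − ½ × 0.94 = 1 − 0.470 = 0.5300
D = 0.5300 < 0.8 → No.

No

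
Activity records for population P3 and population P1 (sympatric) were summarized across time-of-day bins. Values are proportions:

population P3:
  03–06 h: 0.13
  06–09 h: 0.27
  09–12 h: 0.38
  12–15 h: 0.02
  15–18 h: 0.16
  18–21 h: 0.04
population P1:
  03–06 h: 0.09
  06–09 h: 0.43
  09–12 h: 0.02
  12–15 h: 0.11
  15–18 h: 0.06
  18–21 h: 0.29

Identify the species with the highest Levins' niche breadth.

Σp_P3ᵢ² = 0.13² + 0.27² + 0.38² + 0.02² + 0.16² + 0.04² = 0.0169 + 0.0729 + 0.1444 + 0.0004 + 0.0256 + 0.0016 = 0.2618
B_P3 = 1 / 0.2618 = 3.8197
Σp_P1ᵢ² = 0.09² + 0.43² + 0.02² + 0.11² + 0.06² + 0.29² = 0.0081 + 0.1849 + 0.0004 + 0.0121 + 0.0036 + 0.0841 = 0.2932
B_P1 = 1 / 0.2932 = 3.4106
Highest B → broadest niche (most generalist): population P3 (B = 3.82).

population P3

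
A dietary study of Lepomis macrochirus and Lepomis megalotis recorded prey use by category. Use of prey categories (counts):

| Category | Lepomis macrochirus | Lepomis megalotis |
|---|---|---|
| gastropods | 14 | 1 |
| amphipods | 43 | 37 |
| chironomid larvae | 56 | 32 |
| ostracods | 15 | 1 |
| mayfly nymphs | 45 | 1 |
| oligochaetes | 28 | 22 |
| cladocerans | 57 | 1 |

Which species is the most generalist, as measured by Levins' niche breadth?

Lepomis macrochirus

Proportions for Lepomis macrochirus (n=258): 14/258=0.0543, 43/258=0.1667, 56/258=0.2171, 15/258=0.0581, 45/258=0.1744, 28/258=0.1085, 57/258=0.2209
Proportions for Lepomis megalotis (n=95): 1/95=0.0105, 37/95=0.3895, 32/95=0.3368, 1/95=0.0105, 1/95=0.0105, 22/95=0.2316, 1/95=0.0105
Σp_macrᵢ² = 0.0543² + 0.1667² + 0.2171² + 0.0581² + 0.1744² + 0.1085² + 0.2209² = 0.002948 + 0.027789 + 0.047132 + 0.003376 + 0.030415 + 0.011772 + 0.048797 = 0.172229
B_macr = 1 / 0.172229 = 5.8062
Σp_megaᵢ² = 0.0105² + 0.3895² + 0.3368² + 0.0105² + 0.0105² + 0.2316² + 0.0105² = 0.000110 + 0.151710 + 0.113434 + 0.000110 + 0.000110 + 0.053639 + 0.000110 = 0.319223
B_mega = 1 / 0.319223 = 3.1326
Highest B → broadest niche (most generalist): Lepomis macrochirus (B = 5.81).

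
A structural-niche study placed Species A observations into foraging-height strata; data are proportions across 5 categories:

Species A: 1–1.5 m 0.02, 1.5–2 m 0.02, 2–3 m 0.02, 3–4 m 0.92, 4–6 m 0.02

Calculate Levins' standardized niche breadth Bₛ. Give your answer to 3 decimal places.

0.045

Σpᵢ² = 0.02² + 0.02² + 0.02² + 0.92² + 0.02² = 0.0004 + 0.0004 + 0.0004 + 0.8464 + 0.0004 = 0.8480
B = 1 / 0.8480 = 1.17925
Bₛ = (B − 1)/(n − 1) = (1.17925 − 1)/(5 − 1) = 0.17925/4 = 0.04481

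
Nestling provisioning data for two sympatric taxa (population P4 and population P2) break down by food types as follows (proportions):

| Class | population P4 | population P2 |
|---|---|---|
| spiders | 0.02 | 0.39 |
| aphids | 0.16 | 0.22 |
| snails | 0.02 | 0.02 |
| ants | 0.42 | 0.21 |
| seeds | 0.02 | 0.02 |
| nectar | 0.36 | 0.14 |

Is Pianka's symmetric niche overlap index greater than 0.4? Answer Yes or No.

Yes

Σ p₁ᵢp₂ᵢ = 0.0078 + 0.0352 + 0.0004 + 0.0882 + 0.0004 + 0.0504 = 0.1824
Σp_1ᵢ² = 0.02² + 0.16² + 0.02² + 0.42² + 0.02² + 0.36² = 0.0004 + 0.0256 + 0.0004 + 0.1764 + 0.0004 + 0.1296 = 0.3328
Σp_2ᵢ² = 0.39² + 0.22² + 0.02² + 0.21² + 0.02² + 0.14² = 0.1521 + 0.0484 + 0.0004 + 0.0441 + 0.0004 + 0.0196 = 0.2650
O = 0.1824 / √(0.3328 × 0.2650) = 0.1824 / 0.29697 = 0.6142
O = 0.6142 > 0.4 → Yes.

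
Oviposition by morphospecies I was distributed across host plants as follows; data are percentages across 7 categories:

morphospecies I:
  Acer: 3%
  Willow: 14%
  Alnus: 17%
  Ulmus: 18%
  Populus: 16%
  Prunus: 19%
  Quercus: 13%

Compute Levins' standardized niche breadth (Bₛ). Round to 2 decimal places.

Convert percentages to proportions (divide by 100).
Σpᵢ² = 0.03² + 0.14² + 0.17² + 0.18² + 0.16² + 0.19² + 0.13² = 0.0009 + 0.0196 + 0.0289 + 0.0324 + 0.0256 + 0.0361 + 0.0169 = 0.1604
B = 1 / 0.1604 = 6.2344
Bₛ = (B − 1)/(n − 1) = (6.2344 − 1)/(7 − 1) = 5.2344/6 = 0.8724

0.87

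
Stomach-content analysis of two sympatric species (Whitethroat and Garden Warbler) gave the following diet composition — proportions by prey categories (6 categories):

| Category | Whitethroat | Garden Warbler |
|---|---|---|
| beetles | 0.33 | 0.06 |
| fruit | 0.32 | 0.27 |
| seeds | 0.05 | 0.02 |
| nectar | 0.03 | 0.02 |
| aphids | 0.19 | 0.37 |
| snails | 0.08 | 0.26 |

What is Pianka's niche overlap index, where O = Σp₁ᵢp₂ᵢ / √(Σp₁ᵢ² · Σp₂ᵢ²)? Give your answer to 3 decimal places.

Σ p₁ᵢp₂ᵢ = 0.0198 + 0.0864 + 0.0010 + 0.0006 + 0.0703 + 0.0208 = 0.1989
Σp_1ᵢ² = 0.33² + 0.32² + 0.05² + 0.03² + 0.19² + 0.08² = 0.1089 + 0.1024 + 0.0025 + 0.0009 + 0.0361 + 0.0064 = 0.2572
Σp_2ᵢ² = 0.06² + 0.27² + 0.02² + 0.02² + 0.37² + 0.26² = 0.0036 + 0.0729 + 0.0004 + 0.0004 + 0.1369 + 0.0676 = 0.2818
O = 0.1989 / √(0.2572 × 0.2818) = 0.1989 / 0.269219 = 0.73880

0.739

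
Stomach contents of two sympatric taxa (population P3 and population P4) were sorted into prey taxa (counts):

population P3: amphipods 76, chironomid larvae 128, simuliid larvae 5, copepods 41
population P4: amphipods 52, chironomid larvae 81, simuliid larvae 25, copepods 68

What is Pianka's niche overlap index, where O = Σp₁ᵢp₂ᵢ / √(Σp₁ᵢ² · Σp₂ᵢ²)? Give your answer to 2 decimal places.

Proportions for population P3 (n=250): 76/250=0.3040, 128/250=0.5120, 5/250=0.0200, 41/250=0.1640
Proportions for population P4 (n=226): 52/226=0.2301, 81/226=0.3584, 25/226=0.1106, 68/226=0.3009
Σ p₁ᵢp₂ᵢ = 0.069950 + 0.183501 + 0.002212 + 0.049348 = 0.305011
Σp_1ᵢ² = 0.3040² + 0.5120² + 0.0200² + 0.1640² = 0.092416 + 0.262144 + 0.000400 + 0.026896 = 0.381856
Σp_2ᵢ² = 0.2301² + 0.3584² + 0.1106² + 0.3009² = 0.052946 + 0.128451 + 0.012232 + 0.090541 = 0.284170
O = 0.305011 / √(0.381856 × 0.284170) = 0.305011 / 0.3294116 = 0.9259

0.93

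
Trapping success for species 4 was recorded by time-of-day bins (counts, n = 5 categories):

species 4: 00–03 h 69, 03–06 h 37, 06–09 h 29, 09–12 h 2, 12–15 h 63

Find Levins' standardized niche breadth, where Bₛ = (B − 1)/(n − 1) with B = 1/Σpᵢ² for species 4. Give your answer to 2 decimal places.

0.66

Proportions for species 4 (n=200): 69/200=0.3450, 37/200=0.1850, 29/200=0.1450, 2/200=0.0100, 63/200=0.3150
Σpᵢ² = 0.3450² + 0.1850² + 0.1450² + 0.0100² + 0.3150² = 0.119025 + 0.034225 + 0.021025 + 0.000100 + 0.099225 = 0.273600
B = 1 / 0.273600 = 3.6550
Bₛ = (B − 1)/(n − 1) = (3.6550 − 1)/(5 − 1) = 2.6550/4 = 0.6638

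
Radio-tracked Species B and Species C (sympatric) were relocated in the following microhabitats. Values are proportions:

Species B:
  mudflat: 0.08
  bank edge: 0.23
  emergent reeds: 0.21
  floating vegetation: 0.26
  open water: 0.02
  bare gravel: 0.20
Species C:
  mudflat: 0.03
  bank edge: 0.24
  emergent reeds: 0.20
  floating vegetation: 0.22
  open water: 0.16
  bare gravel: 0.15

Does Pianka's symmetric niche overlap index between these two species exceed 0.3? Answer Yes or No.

Yes

Σ p₁ᵢp₂ᵢ = 0.0024 + 0.0552 + 0.0420 + 0.0572 + 0.0032 + 0.0300 = 0.1900
Σp_1ᵢ² = 0.08² + 0.23² + 0.21² + 0.26² + 0.02² + 0.20² = 0.0064 + 0.0529 + 0.0441 + 0.0676 + 0.0004 + 0.0400 = 0.2114
Σp_2ᵢ² = 0.03² + 0.24² + 0.20² + 0.22² + 0.16² + 0.15² = 0.0009 + 0.0576 + 0.0400 + 0.0484 + 0.0256 + 0.0225 = 0.1950
O = 0.1900 / √(0.2114 × 0.1950) = 0.1900 / 0.20303 = 0.9358
O = 0.9358 > 0.3 → Yes.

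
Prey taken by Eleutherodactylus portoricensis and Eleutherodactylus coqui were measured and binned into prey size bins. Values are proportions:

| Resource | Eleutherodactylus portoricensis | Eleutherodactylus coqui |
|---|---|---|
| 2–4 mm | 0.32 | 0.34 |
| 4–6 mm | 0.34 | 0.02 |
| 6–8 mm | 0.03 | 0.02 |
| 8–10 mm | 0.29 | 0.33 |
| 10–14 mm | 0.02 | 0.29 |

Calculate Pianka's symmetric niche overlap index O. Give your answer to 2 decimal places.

Σ p₁ᵢp₂ᵢ = 0.1088 + 0.0068 + 0.0006 + 0.0957 + 0.0058 = 0.2177
Σp_1ᵢ² = 0.32² + 0.34² + 0.03² + 0.29² + 0.02² = 0.1024 + 0.1156 + 0.0009 + 0.0841 + 0.0004 = 0.3034
Σp_2ᵢ² = 0.34² + 0.02² + 0.02² + 0.33² + 0.29² = 0.1156 + 0.0004 + 0.0004 + 0.1089 + 0.0841 = 0.3094
O = 0.2177 / √(0.3034 × 0.3094) = 0.2177 / 0.30639 = 0.7105

0.71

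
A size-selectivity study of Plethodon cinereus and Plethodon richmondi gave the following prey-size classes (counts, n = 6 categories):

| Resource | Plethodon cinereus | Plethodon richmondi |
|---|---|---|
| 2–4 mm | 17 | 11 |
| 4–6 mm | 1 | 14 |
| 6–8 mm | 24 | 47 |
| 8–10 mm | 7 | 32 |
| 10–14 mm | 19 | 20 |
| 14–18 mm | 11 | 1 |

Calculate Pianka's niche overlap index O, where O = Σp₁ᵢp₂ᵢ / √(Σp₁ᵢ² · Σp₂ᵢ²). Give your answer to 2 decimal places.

0.83

Proportions for Plethodon cinereus (n=79): 17/79=0.2152, 1/79=0.0127, 24/79=0.3038, 7/79=0.0886, 19/79=0.2405, 11/79=0.1392
Proportions for Plethodon richmondi (n=125): 11/125=0.0880, 14/125=0.1120, 47/125=0.3760, 32/125=0.2560, 20/125=0.1600, 1/125=0.0080
Σ p₁ᵢp₂ᵢ = 0.018938 + 0.001422 + 0.114229 + 0.022682 + 0.038480 + 0.001114 = 0.196865
Σp_1ᵢ² = 0.2152² + 0.0127² + 0.3038² + 0.0886² + 0.2405² + 0.1392² = 0.046311 + 0.000161 + 0.092294 + 0.007850 + 0.057840 + 0.019377 = 0.223833
Σp_2ᵢ² = 0.0880² + 0.1120² + 0.3760² + 0.2560² + 0.1600² + 0.0080² = 0.007744 + 0.012544 + 0.141376 + 0.065536 + 0.025600 + 0.000064 = 0.252864
O = 0.196865 / √(0.223833 × 0.252864) = 0.196865 / 0.2379061 = 0.8275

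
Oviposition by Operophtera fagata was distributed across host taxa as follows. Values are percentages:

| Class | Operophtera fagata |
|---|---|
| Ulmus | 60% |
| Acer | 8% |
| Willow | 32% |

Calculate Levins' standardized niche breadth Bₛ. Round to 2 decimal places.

Convert percentages to proportions (divide by 100).
Σpᵢ² = 0.60² + 0.08² + 0.32² = 0.3600 + 0.0064 + 0.1024 = 0.4688
B = 1 / 0.4688 = 2.1331
Bₛ = (B − 1)/(n − 1) = (2.1331 − 1)/(3 − 1) = 1.1331/2 = 0.5666

0.57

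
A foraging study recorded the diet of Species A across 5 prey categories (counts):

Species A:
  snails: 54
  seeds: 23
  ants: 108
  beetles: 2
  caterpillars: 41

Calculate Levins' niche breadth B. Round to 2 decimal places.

Proportions for Species A (n=228): 54/228=0.2368, 23/228=0.1009, 108/228=0.4737, 2/228=0.0088, 41/228=0.1798
Σpᵢ² = 0.2368² + 0.1009² + 0.4737² + 0.0088² + 0.1798² = 0.056074 + 0.010181 + 0.224392 + 0.000077 + 0.032328 = 0.323052
B = 1 / 0.323052 = 3.0955

3.10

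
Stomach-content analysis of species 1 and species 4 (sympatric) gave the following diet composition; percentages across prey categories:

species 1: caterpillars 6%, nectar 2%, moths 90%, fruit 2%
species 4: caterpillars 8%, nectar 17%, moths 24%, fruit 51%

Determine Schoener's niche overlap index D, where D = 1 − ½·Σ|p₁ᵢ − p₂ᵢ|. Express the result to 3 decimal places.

Convert percentages to proportions (divide by 100).
Σ|p₁ᵢ − p₂ᵢ| = 0.02 + 0.15 + 0.66 + 0.49 = 1.32
D = 1 − ½ × 1.32 = 1 − 0.660 = 0.34000

0.340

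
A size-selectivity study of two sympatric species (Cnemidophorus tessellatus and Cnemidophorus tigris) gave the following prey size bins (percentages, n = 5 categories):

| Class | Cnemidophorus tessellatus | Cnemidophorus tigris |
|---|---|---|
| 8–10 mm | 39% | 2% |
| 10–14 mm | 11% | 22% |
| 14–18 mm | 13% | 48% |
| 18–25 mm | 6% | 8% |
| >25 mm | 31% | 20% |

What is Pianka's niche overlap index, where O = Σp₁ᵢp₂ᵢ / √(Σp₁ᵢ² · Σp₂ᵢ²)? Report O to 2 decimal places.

0.53

Convert percentages to proportions (divide by 100).
Σ p₁ᵢp₂ᵢ = 0.0078 + 0.0242 + 0.0624 + 0.0048 + 0.0620 = 0.1612
Σp_1ᵢ² = 0.39² + 0.11² + 0.13² + 0.06² + 0.31² = 0.1521 + 0.0121 + 0.0169 + 0.0036 + 0.0961 = 0.2808
Σp_2ᵢ² = 0.02² + 0.22² + 0.48² + 0.08² + 0.20² = 0.0004 + 0.0484 + 0.2304 + 0.0064 + 0.0400 = 0.3256
O = 0.1612 / √(0.2808 × 0.3256) = 0.1612 / 0.30237 = 0.5331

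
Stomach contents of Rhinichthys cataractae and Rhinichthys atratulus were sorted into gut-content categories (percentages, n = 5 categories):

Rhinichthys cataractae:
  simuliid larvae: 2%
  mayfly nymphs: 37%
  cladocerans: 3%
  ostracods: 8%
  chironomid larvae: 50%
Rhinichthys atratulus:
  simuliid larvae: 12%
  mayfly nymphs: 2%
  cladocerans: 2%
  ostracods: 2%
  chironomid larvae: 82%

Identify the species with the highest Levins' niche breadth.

Rhinichthys cataractae

Convert percentages to proportions (divide by 100).
Σp_cataᵢ² = 0.02² + 0.37² + 0.03² + 0.08² + 0.50² = 0.0004 + 0.1369 + 0.0009 + 0.0064 + 0.2500 = 0.3946
B_cata = 1 / 0.3946 = 2.5342
Σp_atraᵢ² = 0.12² + 0.02² + 0.02² + 0.02² + 0.82² = 0.0144 + 0.0004 + 0.0004 + 0.0004 + 0.6724 = 0.6880
B_atra = 1 / 0.6880 = 1.4535
Highest B → broadest niche (most generalist): Rhinichthys cataractae (B = 2.53).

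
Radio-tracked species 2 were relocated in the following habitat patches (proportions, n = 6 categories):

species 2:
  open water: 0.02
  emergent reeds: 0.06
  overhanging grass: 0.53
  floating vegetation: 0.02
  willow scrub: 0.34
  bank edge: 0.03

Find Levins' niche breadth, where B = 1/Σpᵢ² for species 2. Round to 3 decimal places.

Σpᵢ² = 0.02² + 0.06² + 0.53² + 0.02² + 0.34² + 0.03² = 0.0004 + 0.0036 + 0.2809 + 0.0004 + 0.1156 + 0.0009 = 0.4018
B = 1 / 0.4018 = 2.48880

2.489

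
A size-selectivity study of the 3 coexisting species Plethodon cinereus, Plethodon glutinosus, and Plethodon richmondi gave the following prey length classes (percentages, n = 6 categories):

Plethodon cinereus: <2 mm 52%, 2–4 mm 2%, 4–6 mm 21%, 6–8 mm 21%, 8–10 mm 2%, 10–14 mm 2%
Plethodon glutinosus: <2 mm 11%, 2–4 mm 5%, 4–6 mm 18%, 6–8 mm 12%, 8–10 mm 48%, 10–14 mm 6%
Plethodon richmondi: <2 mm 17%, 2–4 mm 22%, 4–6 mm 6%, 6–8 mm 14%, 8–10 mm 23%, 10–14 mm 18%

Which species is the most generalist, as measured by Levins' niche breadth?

Plethodon richmondi

Convert percentages to proportions (divide by 100).
Σp_cineᵢ² = 0.52² + 0.02² + 0.21² + 0.21² + 0.02² + 0.02² = 0.2704 + 0.0004 + 0.0441 + 0.0441 + 0.0004 + 0.0004 = 0.3598
B_cine = 1 / 0.3598 = 2.7793
Σp_glutᵢ² = 0.11² + 0.05² + 0.18² + 0.12² + 0.48² + 0.06² = 0.0121 + 0.0025 + 0.0324 + 0.0144 + 0.2304 + 0.0036 = 0.2954
B_glut = 1 / 0.2954 = 3.3852
Σp_richᵢ² = 0.17² + 0.22² + 0.06² + 0.14² + 0.23² + 0.18² = 0.0289 + 0.0484 + 0.0036 + 0.0196 + 0.0529 + 0.0324 = 0.1858
B_rich = 1 / 0.1858 = 5.3821
Highest B → broadest niche (most generalist): Plethodon richmondi (B = 5.38).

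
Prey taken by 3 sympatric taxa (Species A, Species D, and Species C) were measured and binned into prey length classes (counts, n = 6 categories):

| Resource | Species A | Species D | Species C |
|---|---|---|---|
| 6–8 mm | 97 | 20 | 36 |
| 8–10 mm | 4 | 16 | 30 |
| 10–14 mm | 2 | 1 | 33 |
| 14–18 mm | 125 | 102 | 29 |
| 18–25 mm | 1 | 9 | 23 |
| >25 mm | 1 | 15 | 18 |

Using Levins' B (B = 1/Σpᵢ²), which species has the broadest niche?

Species C

Proportions for Species A (n=230): 97/230=0.4217, 4/230=0.0174, 2/230=0.0087, 125/230=0.5435, 1/230=0.0043, 1/230=0.0043
Proportions for Species D (n=163): 20/163=0.1227, 16/163=0.0982, 1/163=0.0061, 102/163=0.6258, 9/163=0.0552, 15/163=0.0920
Proportions for Species C (n=169): 36/169=0.2130, 30/169=0.1775, 33/169=0.1953, 29/169=0.1716, 23/169=0.1361, 18/169=0.1065
Σp_Aᵢ² = 0.4217² + 0.0174² + 0.0087² + 0.5435² + 0.0043² + 0.0043² = 0.177831 + 0.000303 + 0.000076 + 0.295392 + 0.000018 + 0.000018 = 0.473638
B_A = 1 / 0.473638 = 2.1113
Σp_Dᵢ² = 0.1227² + 0.0982² + 0.0061² + 0.6258² + 0.0552² + 0.0920² = 0.015055 + 0.009643 + 0.000037 + 0.391626 + 0.003047 + 0.008464 = 0.427872
B_D = 1 / 0.427872 = 2.3371
Σp_Cᵢ² = 0.2130² + 0.1775² + 0.1953² + 0.1716² + 0.1361² + 0.1065² = 0.045369 + 0.031506 + 0.038142 + 0.029447 + 0.018523 + 0.011342 = 0.174329
B_C = 1 / 0.174329 = 5.7363
Highest B → broadest niche (most generalist): Species C (B = 5.74).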